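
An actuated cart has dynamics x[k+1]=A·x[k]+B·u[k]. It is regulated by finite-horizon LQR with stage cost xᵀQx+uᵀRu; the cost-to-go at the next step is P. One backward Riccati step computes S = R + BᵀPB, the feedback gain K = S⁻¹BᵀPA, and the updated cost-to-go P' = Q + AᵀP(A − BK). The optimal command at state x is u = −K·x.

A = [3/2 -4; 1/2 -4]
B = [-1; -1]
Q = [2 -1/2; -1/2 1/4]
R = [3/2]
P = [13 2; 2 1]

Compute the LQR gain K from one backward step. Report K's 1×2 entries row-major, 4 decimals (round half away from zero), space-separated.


-1.2308 3.6923

BᵀP = [-15.0000 -3.0000]
S = R + BᵀPB = [3/2] + [18.0000] = [19.5000]
BᵀPA = [-24.0000 72.0000]
K = S⁻¹·BᵀPA = [-1.2308 3.6923]
A−BK = [0.2692 -0.3077; -0.7308 -0.3077]
AᵀP(A−BK) = [2.9615 -7.3846; -7.3846 22.1538]
P' = Q + AᵀP(A−BK) = [4.9615 -7.8846; -7.8846 22.4038]
tr(P') = 27.3654


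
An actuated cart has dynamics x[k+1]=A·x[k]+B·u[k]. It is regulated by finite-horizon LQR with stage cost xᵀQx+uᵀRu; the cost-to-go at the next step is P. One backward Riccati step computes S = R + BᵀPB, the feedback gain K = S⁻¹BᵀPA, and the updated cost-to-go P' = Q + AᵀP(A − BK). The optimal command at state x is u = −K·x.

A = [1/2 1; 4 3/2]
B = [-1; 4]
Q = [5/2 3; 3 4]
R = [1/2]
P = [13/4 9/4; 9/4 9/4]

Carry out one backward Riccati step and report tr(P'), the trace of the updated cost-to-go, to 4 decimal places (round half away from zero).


14.7529

BᵀP = [5.7500 6.7500]
S = R + BᵀPB = [1/2] + [21.2500] = [21.7500]
BᵀPA = [29.8750 15.8750]
K = S⁻¹·BᵀPA = [1.3736 0.7299]
A−BK = [1.8736 1.7299; -1.4943 -1.4195]
AᵀP(A−BK) = [4.7773 4.0072; 4.0072 3.4756]
P' = Q + AᵀP(A−BK) = [7.2773 7.0072; 7.0072 7.4756]
tr(P') = 14.7529


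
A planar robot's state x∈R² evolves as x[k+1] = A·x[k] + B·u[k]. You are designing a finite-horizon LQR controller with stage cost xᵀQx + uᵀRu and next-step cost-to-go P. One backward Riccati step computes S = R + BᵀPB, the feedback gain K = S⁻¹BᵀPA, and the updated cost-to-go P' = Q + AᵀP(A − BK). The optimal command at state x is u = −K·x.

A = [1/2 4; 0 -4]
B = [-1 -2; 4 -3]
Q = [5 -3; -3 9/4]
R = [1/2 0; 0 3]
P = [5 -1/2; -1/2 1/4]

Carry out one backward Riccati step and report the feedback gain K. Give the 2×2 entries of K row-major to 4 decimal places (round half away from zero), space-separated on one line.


-0.1592 -1.8983 -0.1422 -0.8814

BᵀP = [-7.0000 1.5000; -8.5000 0.2500]
S = R + BᵀPB = [1/2 0; 0 3] + [13.0000 9.5000; 9.5000 16.2500] = [13.5000 9.5000; 9.5000 19.2500]
BᵀPA = [-3.5000 -34.0000; -4.2500 -35.0000]
K = S⁻¹·BᵀPA = [-0.1592 -1.8983; -0.1422 -0.8814]
A−BK = [0.0564 0.3390; 0.2100 0.9492]
AᵀP(A−BK) = [0.0884 0.6102; 0.6102 4.6102]
P' = Q + AᵀP(A−BK) = [5.0884 -2.3898; -2.3898 6.8602]
tr(P') = 11.9486


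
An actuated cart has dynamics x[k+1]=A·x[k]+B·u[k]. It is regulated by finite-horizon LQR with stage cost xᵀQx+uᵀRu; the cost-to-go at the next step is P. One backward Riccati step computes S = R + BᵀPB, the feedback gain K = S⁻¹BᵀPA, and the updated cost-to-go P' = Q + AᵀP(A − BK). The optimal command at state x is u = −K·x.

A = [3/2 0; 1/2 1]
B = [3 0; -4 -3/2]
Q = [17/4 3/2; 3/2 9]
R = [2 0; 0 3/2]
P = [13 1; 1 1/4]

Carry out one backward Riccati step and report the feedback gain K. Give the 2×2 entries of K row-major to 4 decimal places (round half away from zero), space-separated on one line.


BᵀP = [35.0000 2.0000; -1.5000 -0.3750]
S = R + BᵀPB = [2 0; 0 3/2] + [97.0000 -3.0000; -3.0000 0.5625] = [99.0000 -3.0000; -3.0000 2.0625]
BᵀPA = [53.5000 2.0000; -2.4375 -0.3750]
K = S⁻¹·BᵀPA = [0.5279 0.0154; -0.4140 -0.1595]
A−BK = [-0.0836 -0.0461; 1.9904 0.8223]
AᵀP(A−BK) = [1.5629 0.4140; 0.4140 0.1595]
P' = Q + AᵀP(A−BK) = [5.8129 1.9140; 1.9140 9.1595]
tr(P') = 14.9724

0.5279 0.0154 -0.4140 -0.1595


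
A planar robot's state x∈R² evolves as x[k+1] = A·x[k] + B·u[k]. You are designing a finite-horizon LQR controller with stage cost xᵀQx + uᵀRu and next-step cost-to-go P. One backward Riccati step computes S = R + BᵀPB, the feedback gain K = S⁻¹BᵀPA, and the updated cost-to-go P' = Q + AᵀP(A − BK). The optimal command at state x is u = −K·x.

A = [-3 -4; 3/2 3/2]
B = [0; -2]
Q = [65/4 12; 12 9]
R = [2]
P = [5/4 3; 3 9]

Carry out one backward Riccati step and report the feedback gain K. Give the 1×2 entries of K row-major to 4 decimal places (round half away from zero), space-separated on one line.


BᵀP = [-6.0000 -18.0000]
S = R + BᵀPB = [2] + [36.0000] = [38.0000]
BᵀPA = [-9.0000 -3.0000]
K = S⁻¹·BᵀPA = [-0.2368 -0.0789]
A−BK = [-3.0000 -4.0000; 1.0263 1.3421]
AᵀP(A−BK) = [2.3684 3.0395; 3.0395 4.0132]
P' = Q + AᵀP(A−BK) = [18.6184 15.0395; 15.0395 13.0132]
tr(P') = 31.6316

-0.2368 -0.0789


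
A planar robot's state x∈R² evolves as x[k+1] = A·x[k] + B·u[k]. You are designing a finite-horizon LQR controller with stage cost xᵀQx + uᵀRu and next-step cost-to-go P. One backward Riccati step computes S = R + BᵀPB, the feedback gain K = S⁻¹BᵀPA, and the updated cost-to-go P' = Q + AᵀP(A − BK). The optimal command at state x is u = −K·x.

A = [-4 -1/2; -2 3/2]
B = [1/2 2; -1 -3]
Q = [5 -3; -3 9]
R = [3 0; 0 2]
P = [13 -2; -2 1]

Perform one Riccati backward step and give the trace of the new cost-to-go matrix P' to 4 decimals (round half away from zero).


BᵀP = [8.5000 -2.0000; 32.0000 -7.0000]
S = R + BᵀPB = [3 0; 0 2] + [6.2500 23.0000; 23.0000 85.0000] = [9.2500 23.0000; 23.0000 87.0000]
BᵀPA = [-30.0000 -7.2500; -114.0000 -26.5000]
K = S⁻¹·BᵀPA = [0.0435 -0.0771; -1.3218 -0.2842]
A−BK = [-1.3781 0.1070; -5.9220 0.5703]
AᵀP(A−BK) = [30.6147 -1.7135; -1.7135 0.4093]
P' = Q + AᵀP(A−BK) = [35.6147 -4.7135; -4.7135 9.4093]
tr(P') = 45.0240

45.0240


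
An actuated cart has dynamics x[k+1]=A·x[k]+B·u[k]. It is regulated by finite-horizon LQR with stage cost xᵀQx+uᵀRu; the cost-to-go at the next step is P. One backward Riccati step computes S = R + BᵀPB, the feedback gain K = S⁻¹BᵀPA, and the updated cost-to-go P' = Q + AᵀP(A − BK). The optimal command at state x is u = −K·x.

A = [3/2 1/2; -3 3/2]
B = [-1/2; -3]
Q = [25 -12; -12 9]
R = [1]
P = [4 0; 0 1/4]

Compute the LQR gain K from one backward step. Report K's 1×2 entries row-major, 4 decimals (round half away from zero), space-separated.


-0.1765 -0.5000

BᵀP = [-2.0000 -0.7500]
S = R + BᵀPB = [1] + [3.2500] = [4.2500]
BᵀPA = [-0.7500 -2.1250]
K = S⁻¹·BᵀPA = [-0.1765 -0.5000]
A−BK = [1.4118 0.2500; -3.5294 0.0000]
AᵀP(A−BK) = [11.1176 1.5000; 1.5000 0.5000]
P' = Q + AᵀP(A−BK) = [36.1176 -10.5000; -10.5000 9.5000]
tr(P') = 45.6176


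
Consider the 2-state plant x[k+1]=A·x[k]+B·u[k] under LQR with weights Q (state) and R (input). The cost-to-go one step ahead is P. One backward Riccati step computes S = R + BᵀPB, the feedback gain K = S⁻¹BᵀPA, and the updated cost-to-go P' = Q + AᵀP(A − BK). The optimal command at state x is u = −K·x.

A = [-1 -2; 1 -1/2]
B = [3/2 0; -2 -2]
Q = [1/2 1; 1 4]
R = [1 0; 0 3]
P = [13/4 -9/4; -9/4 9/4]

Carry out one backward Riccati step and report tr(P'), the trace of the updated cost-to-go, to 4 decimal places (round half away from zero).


6.6052

BᵀP = [9.3750 -7.8750; 4.5000 -4.5000]
S = R + BᵀPB = [1 0; 0 3] + [29.8125 15.7500; 15.7500 9.0000] = [30.8125 15.7500; 15.7500 12.0000]
BᵀPA = [-17.2500 -14.8125; -9.0000 -6.7500]
K = S⁻¹·BᵀPA = [-0.5362 -0.5871; -0.0462 0.2080]
A−BK = [-0.1957 -1.1194; -0.1649 -1.2581]
AᵀP(A−BK) = [0.3344 0.4954; 0.4954 1.7708]
P' = Q + AᵀP(A−BK) = [0.8344 1.4954; 1.4954 5.7708]
tr(P') = 6.6052


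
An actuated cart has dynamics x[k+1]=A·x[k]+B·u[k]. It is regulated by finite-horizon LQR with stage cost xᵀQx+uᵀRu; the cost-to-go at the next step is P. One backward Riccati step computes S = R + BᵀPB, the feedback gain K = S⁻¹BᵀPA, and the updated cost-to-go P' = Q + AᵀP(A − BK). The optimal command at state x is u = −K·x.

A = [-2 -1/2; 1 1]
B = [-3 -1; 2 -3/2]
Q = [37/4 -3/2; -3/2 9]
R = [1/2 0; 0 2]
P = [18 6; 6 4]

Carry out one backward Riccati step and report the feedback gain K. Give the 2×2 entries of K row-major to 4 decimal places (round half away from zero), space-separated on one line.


0.6171 0.2457 0.1452 -0.2660

BᵀP = [-42.0000 -10.0000; -27.0000 -12.0000]
S = R + BᵀPB = [1/2 0; 0 2] + [106.0000 57.0000; 57.0000 45.0000] = [106.5000 57.0000; 57.0000 47.0000]
BᵀPA = [74.0000 11.0000; 42.0000 1.5000]
K = S⁻¹·BᵀPA = [0.6171 0.2457; 0.1452 -0.2660]
A−BK = [-0.0034 -0.0290; -0.0165 0.1097]
AᵀP(A−BK) = [0.2346 -0.0063; -0.0063 0.1968]
P' = Q + AᵀP(A−BK) = [9.4846 -1.5063; -1.5063 9.1968]
tr(P') = 18.6813


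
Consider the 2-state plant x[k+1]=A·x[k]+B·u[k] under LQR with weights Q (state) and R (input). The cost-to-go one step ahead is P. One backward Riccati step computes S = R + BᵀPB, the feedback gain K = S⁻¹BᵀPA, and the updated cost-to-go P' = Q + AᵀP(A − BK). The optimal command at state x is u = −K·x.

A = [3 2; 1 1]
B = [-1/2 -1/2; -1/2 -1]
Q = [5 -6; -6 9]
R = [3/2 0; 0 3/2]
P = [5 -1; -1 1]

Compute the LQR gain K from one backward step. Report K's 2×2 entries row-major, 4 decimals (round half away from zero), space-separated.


-1.9574 -1.2766 -1.1064 -0.8085

BᵀP = [-2.0000 0.0000; -1.5000 -0.5000]
S = R + BᵀPB = [3/2 0; 0 3/2] + [1.0000 1.0000; 1.0000 1.2500] = [2.5000 1.0000; 1.0000 2.7500]
BᵀPA = [-6.0000 -4.0000; -5.0000 -3.5000]
K = S⁻¹·BᵀPA = [-1.9574 -1.2766; -1.1064 -0.8085]
A−BK = [1.4681 0.9574; -1.0851 -0.4468]
AᵀP(A−BK) = [22.7234 14.2979; 14.2979 9.0638]
P' = Q + AᵀP(A−BK) = [27.7234 8.2979; 8.2979 18.0638]
tr(P') = 45.7872


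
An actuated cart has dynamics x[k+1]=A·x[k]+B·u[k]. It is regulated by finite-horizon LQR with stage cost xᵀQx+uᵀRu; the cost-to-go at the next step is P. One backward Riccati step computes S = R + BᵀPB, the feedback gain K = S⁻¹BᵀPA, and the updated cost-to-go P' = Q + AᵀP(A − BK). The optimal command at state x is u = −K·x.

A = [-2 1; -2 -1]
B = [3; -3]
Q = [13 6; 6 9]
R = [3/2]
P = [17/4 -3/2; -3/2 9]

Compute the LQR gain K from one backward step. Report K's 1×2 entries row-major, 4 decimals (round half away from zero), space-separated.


0.1929 0.3299

BᵀP = [17.2500 -31.5000]
S = R + BᵀPB = [3/2] + [146.2500] = [147.7500]
BᵀPA = [28.5000 48.7500]
K = S⁻¹·BᵀPA = [0.1929 0.3299]
A−BK = [-2.5787 0.0102; -1.4213 -0.0102]
AᵀP(A−BK) = [35.5025 0.0964; 0.0964 0.1650]
P' = Q + AᵀP(A−BK) = [48.5025 6.0964; 6.0964 9.1650]
tr(P') = 57.6675


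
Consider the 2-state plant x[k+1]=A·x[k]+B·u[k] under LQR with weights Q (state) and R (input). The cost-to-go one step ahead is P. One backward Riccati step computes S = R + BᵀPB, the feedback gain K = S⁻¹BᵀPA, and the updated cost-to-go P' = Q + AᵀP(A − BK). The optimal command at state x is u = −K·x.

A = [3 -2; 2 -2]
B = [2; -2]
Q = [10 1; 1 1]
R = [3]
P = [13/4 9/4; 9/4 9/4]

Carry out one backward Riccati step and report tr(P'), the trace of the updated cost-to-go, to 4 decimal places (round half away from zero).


BᵀP = [2.0000 0.0000]
S = R + BᵀPB = [3] + [4.0000] = [7.0000]
BᵀPA = [6.0000 -4.0000]
K = S⁻¹·BᵀPA = [0.8571 -0.5714]
A−BK = [1.2857 -0.8571; 3.7143 -3.1429]
AᵀP(A−BK) = [60.1071 -47.5714; -47.5714 37.7143]
P' = Q + AᵀP(A−BK) = [70.1071 -46.5714; -46.5714 38.7143]
tr(P') = 108.8214

108.8214


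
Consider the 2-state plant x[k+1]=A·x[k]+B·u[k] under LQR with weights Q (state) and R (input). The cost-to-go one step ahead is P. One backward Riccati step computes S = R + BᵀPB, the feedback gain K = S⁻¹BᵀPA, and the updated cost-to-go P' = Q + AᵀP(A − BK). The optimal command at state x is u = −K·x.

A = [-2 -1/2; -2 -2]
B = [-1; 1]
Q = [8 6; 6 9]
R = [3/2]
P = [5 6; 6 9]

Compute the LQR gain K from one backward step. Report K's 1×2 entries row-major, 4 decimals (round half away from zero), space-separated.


BᵀP = [1.0000 3.0000]
S = R + BᵀPB = [3/2] + [2.0000] = [3.5000]
BᵀPA = [-8.0000 -6.5000]
K = S⁻¹·BᵀPA = [-2.2857 -1.8571]
A−BK = [-4.2857 -2.3571; 0.2857 -0.1429]
AᵀP(A−BK) = [85.7143 56.1429; 56.1429 37.1786]
P' = Q + AᵀP(A−BK) = [93.7143 62.1429; 62.1429 46.1786]
tr(P') = 139.8929

-2.2857 -1.8571


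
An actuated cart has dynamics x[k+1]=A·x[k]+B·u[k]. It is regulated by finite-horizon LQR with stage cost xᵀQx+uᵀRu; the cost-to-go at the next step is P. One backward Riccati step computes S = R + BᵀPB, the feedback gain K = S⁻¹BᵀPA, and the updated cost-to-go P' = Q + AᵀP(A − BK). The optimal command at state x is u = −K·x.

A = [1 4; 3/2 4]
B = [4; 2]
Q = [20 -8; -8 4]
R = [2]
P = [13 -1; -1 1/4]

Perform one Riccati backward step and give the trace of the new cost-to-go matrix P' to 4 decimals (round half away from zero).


BᵀP = [50.0000 -3.5000]
S = R + BᵀPB = [2] + [193.0000] = [195.0000]
BᵀPA = [44.7500 186.0000]
K = S⁻¹·BᵀPA = [0.2295 0.9538]
A−BK = [0.0821 0.1846; 1.0410 2.0923]
AᵀP(A−BK) = [0.2929 0.8154; 0.8154 2.5846]
P' = Q + AᵀP(A−BK) = [20.2929 -7.1846; -7.1846 6.5846]
tr(P') = 26.8776

26.8776


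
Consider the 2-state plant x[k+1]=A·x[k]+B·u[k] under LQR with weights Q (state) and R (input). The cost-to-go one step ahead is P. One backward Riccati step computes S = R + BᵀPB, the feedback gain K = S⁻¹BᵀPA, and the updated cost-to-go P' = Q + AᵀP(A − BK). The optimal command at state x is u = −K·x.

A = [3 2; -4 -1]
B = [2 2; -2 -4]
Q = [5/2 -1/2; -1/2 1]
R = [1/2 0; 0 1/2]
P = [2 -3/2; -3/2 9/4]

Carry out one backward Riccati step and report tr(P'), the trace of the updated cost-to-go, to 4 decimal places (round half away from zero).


4.6099

BᵀP = [7.0000 -7.5000; 10.0000 -12.0000]
S = R + BᵀPB = [1/2 0; 0 1/2] + [29.0000 44.0000; 44.0000 68.0000] = [29.5000 44.0000; 44.0000 68.5000]
BᵀPA = [51.0000 21.5000; 78.0000 32.0000]
K = S⁻¹·BᵀPA = [0.7257 0.7640; 0.6726 -0.0236]
A−BK = [0.2035 0.5192; 0.1416 0.4336]
AᵀP(A−BK) = [0.5310 0.3761; 0.3761 0.5789]
P' = Q + AᵀP(A−BK) = [3.0310 -0.1239; -0.1239 1.5789]
tr(P') = 4.6099


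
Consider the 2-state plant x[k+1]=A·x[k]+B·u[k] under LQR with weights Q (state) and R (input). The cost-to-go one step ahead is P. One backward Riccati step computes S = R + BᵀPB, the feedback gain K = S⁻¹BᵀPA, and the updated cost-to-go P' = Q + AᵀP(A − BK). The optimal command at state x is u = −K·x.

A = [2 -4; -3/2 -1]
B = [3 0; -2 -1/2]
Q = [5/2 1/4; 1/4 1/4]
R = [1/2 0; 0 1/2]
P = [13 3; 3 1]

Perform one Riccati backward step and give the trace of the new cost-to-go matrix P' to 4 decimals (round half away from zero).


8.9151

BᵀP = [33.0000 7.0000; -1.5000 -0.5000]
S = R + BᵀPB = [1/2 0; 0 1/2] + [85.0000 -3.5000; -3.5000 0.2500] = [85.5000 -3.5000; -3.5000 0.7500]
BᵀPA = [55.5000 -139.0000; -2.2500 6.5000]
K = S⁻¹·BᵀPA = [0.6506 -1.5711; 0.0361 1.3349]
A−BK = [0.0482 0.7133; -0.1807 -3.4747]
AᵀP(A−BK) = [0.2229 -0.3012; -0.3012 5.9422]
P' = Q + AᵀP(A−BK) = [2.7229 -0.0512; -0.0512 6.1922]
tr(P') = 8.9151


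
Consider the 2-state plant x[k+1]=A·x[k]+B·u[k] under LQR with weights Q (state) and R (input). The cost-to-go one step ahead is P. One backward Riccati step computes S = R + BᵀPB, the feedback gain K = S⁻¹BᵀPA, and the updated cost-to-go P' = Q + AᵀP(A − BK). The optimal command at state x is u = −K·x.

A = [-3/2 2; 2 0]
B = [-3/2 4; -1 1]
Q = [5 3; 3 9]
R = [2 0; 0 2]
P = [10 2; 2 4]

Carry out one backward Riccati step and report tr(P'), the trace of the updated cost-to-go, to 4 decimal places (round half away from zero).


27.4526

BᵀP = [-17.0000 -7.0000; 42.0000 12.0000]
S = R + BᵀPB = [2 0; 0 2] + [32.5000 -75.0000; -75.0000 180.0000] = [34.5000 -75.0000; -75.0000 182.0000]
BᵀPA = [11.5000 -34.0000; -39.0000 84.0000]
K = S⁻¹·BᵀPA = [-1.2722 0.1713; -0.7385 0.5321]
A−BK = [-0.4541 0.1284; 1.4664 -0.3609]
AᵀP(A−BK) = [12.3272 -3.2171; -3.2171 1.1254]
P' = Q + AᵀP(A−BK) = [17.3272 -0.2171; -0.2171 10.1254]
tr(P') = 27.4526


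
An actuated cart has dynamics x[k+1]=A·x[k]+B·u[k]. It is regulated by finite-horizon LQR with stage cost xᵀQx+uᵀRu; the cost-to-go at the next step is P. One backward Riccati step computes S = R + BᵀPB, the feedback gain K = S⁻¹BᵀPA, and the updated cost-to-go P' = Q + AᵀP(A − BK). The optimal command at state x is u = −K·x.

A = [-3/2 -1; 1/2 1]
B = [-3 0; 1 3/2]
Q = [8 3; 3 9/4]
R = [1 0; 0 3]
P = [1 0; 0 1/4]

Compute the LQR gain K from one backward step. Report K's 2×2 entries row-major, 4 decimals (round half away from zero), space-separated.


BᵀP = [-3.0000 0.2500; 0.0000 0.3750]
S = R + BᵀPB = [1 0; 0 3] + [9.2500 0.3750; 0.3750 0.5625] = [10.2500 0.3750; 0.3750 3.5625]
BᵀPA = [4.6250 3.2500; 0.1875 0.3750]
K = S⁻¹·BᵀPA = [0.4510 0.3144; 0.0052 0.0722]
A−BK = [-0.1469 -0.0567; 0.0412 0.5773]
AᵀP(A−BK) = [0.2255 0.1572; 0.1572 0.2010]
P' = Q + AᵀP(A−BK) = [8.2255 3.1572; 3.1572 2.4510]
tr(P') = 10.6765

0.4510 0.3144 0.0052 0.0722


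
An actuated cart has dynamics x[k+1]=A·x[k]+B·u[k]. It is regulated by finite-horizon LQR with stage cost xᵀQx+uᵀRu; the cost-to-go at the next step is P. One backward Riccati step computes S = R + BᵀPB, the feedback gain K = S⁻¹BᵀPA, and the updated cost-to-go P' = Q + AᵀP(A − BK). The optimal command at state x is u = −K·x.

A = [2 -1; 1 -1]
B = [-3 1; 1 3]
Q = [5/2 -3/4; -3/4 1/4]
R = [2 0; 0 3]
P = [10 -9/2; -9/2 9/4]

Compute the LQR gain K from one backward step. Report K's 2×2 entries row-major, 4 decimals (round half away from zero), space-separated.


-0.4574 0.1701 0.1730 -0.1470

BᵀP = [-34.5000 15.7500; -3.5000 2.2500]
S = R + BᵀPB = [2 0; 0 3] + [119.2500 12.7500; 12.7500 3.2500] = [121.2500 12.7500; 12.7500 6.2500]
BᵀPA = [-53.2500 18.7500; -4.7500 1.2500]
K = S⁻¹·BᵀPA = [-0.4574 0.1701; 0.1730 -0.1470]
A−BK = [0.4549 -0.3427; 0.9383 -0.7291]
AᵀP(A−BK) = [0.7169 -0.3906; -0.3906 0.2444]
P' = Q + AᵀP(A−BK) = [3.2169 -1.1406; -1.1406 0.4944]
tr(P') = 3.7114


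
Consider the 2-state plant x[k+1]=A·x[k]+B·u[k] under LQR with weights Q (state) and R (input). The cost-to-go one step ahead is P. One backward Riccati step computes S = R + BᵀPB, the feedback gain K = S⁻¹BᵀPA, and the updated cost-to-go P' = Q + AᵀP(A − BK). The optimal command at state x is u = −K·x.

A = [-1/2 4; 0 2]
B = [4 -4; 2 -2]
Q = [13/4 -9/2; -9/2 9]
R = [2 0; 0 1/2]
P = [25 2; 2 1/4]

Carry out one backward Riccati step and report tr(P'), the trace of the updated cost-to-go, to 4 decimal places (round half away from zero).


12.6606

BᵀP = [104.0000 8.5000; -104.0000 -8.5000]
S = R + BᵀPB = [2 0; 0 1/2] + [433.0000 -433.0000; -433.0000 433.0000] = [435.0000 -433.0000; -433.0000 433.5000]
BᵀPA = [-52.0000 433.0000; 52.0000 -433.0000]
K = S⁻¹·BᵀPA = [-0.0240 0.1998; 0.0960 -0.7993]
A−BK = [-0.0201 0.0037; 0.2400 0.0018]
AᵀP(A−BK) = [0.0110 -0.0480; -0.0480 0.3996]
P' = Q + AᵀP(A−BK) = [3.2610 -4.5480; -4.5480 9.3996]
tr(P') = 12.6606


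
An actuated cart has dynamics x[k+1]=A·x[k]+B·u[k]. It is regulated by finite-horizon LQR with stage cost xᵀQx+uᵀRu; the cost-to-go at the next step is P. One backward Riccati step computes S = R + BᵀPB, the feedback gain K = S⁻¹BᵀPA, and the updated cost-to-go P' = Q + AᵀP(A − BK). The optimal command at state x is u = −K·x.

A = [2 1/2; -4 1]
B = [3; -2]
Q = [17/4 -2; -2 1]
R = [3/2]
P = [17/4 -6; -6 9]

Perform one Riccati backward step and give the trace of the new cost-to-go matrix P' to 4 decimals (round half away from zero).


9.1187

BᵀP = [24.7500 -36.0000]
S = R + BᵀPB = [3/2] + [146.2500] = [147.7500]
BᵀPA = [193.5000 -23.6250]
K = S⁻¹·BᵀPA = [1.3096 -0.1599]
A−BK = [-1.9289 0.9797; -1.3807 0.6802]
AᵀP(A−BK) = [3.5838 -0.8096; -0.8096 0.2849]
P' = Q + AᵀP(A−BK) = [7.8338 -2.8096; -2.8096 1.2849]
tr(P') = 9.1187


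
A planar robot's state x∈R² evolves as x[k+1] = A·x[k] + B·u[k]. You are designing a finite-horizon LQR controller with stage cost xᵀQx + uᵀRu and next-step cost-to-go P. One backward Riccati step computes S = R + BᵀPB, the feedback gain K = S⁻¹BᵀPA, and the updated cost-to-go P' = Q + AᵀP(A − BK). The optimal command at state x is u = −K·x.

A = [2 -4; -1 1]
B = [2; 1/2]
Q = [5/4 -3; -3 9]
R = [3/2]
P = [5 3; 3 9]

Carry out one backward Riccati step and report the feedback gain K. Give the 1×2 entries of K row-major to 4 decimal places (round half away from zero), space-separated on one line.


0.4202 -1.1933

BᵀP = [11.5000 10.5000]
S = R + BᵀPB = [3/2] + [28.2500] = [29.7500]
BᵀPA = [12.5000 -35.5000]
K = S⁻¹·BᵀPA = [0.4202 -1.1933]
A−BK = [1.1597 -1.6134; -1.2101 1.5966]
AᵀP(A−BK) = [11.7479 -16.0840; -16.0840 22.6387]
P' = Q + AᵀP(A−BK) = [12.9979 -19.0840; -19.0840 31.6387]
tr(P') = 44.6366


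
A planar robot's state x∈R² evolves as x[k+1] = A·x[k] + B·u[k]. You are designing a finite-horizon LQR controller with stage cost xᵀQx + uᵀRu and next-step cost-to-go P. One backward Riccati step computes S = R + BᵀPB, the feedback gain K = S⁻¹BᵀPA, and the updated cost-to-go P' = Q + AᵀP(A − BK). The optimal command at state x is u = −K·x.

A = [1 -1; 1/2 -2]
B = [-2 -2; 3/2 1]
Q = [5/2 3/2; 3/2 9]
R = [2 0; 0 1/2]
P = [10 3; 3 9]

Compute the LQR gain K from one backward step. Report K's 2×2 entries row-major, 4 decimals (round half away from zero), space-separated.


0.8814 -2.2851 -1.3183 2.6394

BᵀP = [-15.5000 7.5000; -17.0000 3.0000]
S = R + BᵀPB = [2 0; 0 1/2] + [42.2500 38.5000; 38.5000 37.0000] = [44.2500 38.5000; 38.5000 37.5000]
BᵀPA = [-11.7500 0.5000; -15.5000 11.0000]
K = S⁻¹·BᵀPA = [0.8814 -2.2851; -1.3183 2.6394]
A−BK = [0.1263 -0.2915; 0.4961 -1.2117]
AᵀP(A−BK) = [5.1736 -12.4397; -12.4397 30.1094]
P' = Q + AᵀP(A−BK) = [7.6736 -10.9397; -10.9397 39.1094]
tr(P') = 46.7830


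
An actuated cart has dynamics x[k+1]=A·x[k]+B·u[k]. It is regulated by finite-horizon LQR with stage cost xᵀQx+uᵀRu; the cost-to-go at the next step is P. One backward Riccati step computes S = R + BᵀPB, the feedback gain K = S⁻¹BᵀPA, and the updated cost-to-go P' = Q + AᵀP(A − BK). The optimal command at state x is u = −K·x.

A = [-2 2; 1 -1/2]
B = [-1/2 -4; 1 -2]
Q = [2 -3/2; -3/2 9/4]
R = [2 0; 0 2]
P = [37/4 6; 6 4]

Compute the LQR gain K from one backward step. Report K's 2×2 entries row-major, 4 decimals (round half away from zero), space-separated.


BᵀP = [1.3750 1.0000; -49.0000 -32.0000]
S = R + BᵀPB = [2 0; 0 2] + [0.3125 -7.5000; -7.5000 260.0000] = [2.3125 -7.5000; -7.5000 262.0000]
BᵀPA = [-1.7500 2.2500; 66.0000 -82.0000]
K = S⁻¹·BᵀPA = [0.0664 -0.0464; 0.2538 -0.3143]
A−BK = [-0.9516 0.7196; 1.4412 -1.0822]
AᵀP(A−BK) = [0.3648 -0.3370; -0.3370 0.3314]
P' = Q + AᵀP(A−BK) = [2.3648 -1.8370; -1.8370 2.5814]
tr(P') = 4.9462

0.0664 -0.0464 0.2538 -0.3143


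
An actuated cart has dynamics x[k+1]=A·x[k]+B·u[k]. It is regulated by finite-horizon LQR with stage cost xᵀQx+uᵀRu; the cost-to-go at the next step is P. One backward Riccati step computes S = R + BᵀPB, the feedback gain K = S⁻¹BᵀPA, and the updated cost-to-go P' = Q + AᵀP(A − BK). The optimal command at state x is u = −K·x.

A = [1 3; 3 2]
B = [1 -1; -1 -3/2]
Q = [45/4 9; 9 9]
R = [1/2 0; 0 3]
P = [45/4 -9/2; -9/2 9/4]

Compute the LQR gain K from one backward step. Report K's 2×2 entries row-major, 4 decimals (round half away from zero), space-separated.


-0.3183 1.3023 -0.5016 -0.6752

BᵀP = [15.7500 -6.7500; -4.5000 1.1250]
S = R + BᵀPB = [1/2 0; 0 3] + [22.5000 -5.6250; -5.6250 2.8125] = [23.0000 -5.6250; -5.6250 5.8125]
BᵀPA = [-4.5000 33.7500; -1.1250 -11.2500]
K = S⁻¹·BᵀPA = [-0.3183 1.3023; -0.5016 -0.6752]
A−BK = [0.8167 1.0225; 1.9293 2.2894]
AᵀP(A−BK) = [2.5032 2.8505; 2.8505 4.7026]
P' = Q + AᵀP(A−BK) = [13.7532 11.8505; 11.8505 13.7026]
tr(P') = 27.4558


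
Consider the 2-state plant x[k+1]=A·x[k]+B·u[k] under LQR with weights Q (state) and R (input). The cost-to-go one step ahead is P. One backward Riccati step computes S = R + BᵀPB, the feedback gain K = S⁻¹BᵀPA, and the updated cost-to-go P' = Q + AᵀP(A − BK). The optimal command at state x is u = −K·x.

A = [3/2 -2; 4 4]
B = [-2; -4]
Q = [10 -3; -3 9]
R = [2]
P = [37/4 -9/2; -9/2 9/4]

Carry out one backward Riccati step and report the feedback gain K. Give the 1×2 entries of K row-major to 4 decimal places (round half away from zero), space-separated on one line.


BᵀP = [-0.5000 0.0000]
S = R + BᵀPB = [2] + [1.0000] = [3.0000]
BᵀPA = [-0.7500 1.0000]
K = S⁻¹·BᵀPA = [-0.2500 0.3333]
A−BK = [1.0000 -1.3333; 3.0000 5.3333]
AᵀP(A−BK) = [2.6250 17.5000; 17.5000 144.6667]
P' = Q + AᵀP(A−BK) = [12.6250 14.5000; 14.5000 153.6667]
tr(P') = 166.2917

-0.2500 0.3333


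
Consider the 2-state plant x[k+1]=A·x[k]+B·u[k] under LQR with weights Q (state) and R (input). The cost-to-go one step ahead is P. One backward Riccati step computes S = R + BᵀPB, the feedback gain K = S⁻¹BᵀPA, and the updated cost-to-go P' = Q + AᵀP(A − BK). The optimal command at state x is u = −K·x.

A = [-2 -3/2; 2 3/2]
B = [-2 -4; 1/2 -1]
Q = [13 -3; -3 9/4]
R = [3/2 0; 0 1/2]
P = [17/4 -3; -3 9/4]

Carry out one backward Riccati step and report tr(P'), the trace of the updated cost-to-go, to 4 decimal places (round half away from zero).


BᵀP = [-10.0000 7.1250; -14.0000 9.7500]
S = R + BᵀPB = [3/2 0; 0 1/2] + [23.5625 32.8750; 32.8750 46.2500] = [25.0625 32.8750; 32.8750 46.7500]
BᵀPA = [34.2500 25.6875; 47.5000 35.6250]
K = S⁻¹·BᵀPA = [0.4359 0.3269; 0.7095 0.5321]
A−BK = [1.7099 1.2824; 2.4916 1.8687]
AᵀP(A−BK) = [1.3685 1.0264; 1.0264 0.7698]
P' = Q + AᵀP(A−BK) = [14.3685 -1.9736; -1.9736 3.0198]
tr(P') = 17.3883

17.3883


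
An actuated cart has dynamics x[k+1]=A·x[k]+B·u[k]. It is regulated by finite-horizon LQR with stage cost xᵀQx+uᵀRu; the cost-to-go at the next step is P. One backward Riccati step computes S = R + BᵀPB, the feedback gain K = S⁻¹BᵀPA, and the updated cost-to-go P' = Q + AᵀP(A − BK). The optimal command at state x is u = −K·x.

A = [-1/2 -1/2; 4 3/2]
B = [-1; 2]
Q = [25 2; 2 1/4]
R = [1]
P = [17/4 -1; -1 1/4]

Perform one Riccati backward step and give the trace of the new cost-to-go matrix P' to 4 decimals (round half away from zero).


26.4954

BᵀP = [-6.2500 1.5000]
S = R + BᵀPB = [1] + [9.2500] = [10.2500]
BᵀPA = [9.1250 5.3750]
K = S⁻¹·BᵀPA = [0.8902 0.5244]
A−BK = [0.3902 0.0244; 2.2195 0.4512]
AᵀP(A−BK) = [0.9390 0.5274; 0.5274 0.3064]
P' = Q + AᵀP(A−BK) = [25.9390 2.5274; 2.5274 0.5564]
tr(P') = 26.4954


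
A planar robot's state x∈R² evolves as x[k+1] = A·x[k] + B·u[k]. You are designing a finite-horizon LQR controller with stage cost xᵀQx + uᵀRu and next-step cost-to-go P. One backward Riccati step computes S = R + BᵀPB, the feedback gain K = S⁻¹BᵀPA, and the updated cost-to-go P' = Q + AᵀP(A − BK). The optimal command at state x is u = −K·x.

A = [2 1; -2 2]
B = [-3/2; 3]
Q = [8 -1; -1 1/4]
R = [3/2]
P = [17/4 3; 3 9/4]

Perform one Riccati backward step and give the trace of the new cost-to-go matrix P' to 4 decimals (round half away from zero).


23.5978

BᵀP = [2.6250 2.2500]
S = R + BᵀPB = [3/2] + [2.8125] = [4.3125]
BᵀPA = [0.7500 7.1250]
K = S⁻¹·BᵀPA = [0.1739 1.6522]
A−BK = [2.2609 3.4783; -2.5217 -2.9565]
AᵀP(A−BK) = [1.8696 4.2609; 4.2609 13.4783]
P' = Q + AᵀP(A−BK) = [9.8696 3.2609; 3.2609 13.7283]
tr(P') = 23.5978


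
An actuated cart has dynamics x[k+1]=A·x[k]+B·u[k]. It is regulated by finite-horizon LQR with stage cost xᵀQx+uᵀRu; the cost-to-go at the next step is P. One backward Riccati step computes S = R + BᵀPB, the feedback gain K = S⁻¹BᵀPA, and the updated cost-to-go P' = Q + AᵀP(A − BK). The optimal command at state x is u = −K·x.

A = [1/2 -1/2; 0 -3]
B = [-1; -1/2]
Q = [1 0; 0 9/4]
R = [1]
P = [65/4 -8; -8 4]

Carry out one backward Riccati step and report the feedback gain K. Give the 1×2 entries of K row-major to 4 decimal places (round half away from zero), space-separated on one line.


BᵀP = [-12.2500 6.0000]
S = R + BᵀPB = [1] + [9.2500] = [10.2500]
BᵀPA = [-6.1250 -11.8750]
K = S⁻¹·BᵀPA = [-0.5976 -1.1585]
A−BK = [-0.0976 -1.6585; -0.2988 -3.5793]
AᵀP(A−BK) = [0.4024 0.8415; 0.8415 2.3049]
P' = Q + AᵀP(A−BK) = [1.4024 0.8415; 0.8415 4.5549]
tr(P') = 5.9573

-0.5976 -1.1585


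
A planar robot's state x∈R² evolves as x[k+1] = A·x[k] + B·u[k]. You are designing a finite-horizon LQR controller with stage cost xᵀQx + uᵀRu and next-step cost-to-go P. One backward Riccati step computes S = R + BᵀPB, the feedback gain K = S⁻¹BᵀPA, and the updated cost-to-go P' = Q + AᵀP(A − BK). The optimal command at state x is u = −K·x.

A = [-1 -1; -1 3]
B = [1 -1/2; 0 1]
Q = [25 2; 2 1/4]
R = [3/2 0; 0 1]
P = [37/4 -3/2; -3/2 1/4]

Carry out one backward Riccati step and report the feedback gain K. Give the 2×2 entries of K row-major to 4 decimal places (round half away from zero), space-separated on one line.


BᵀP = [9.2500 -1.5000; -6.1250 1.0000]
S = R + BᵀPB = [3/2 0; 0 1] + [9.2500 -6.1250; -6.1250 4.0625] = [10.7500 -6.1250; -6.1250 5.0625]
BᵀPA = [-7.7500 -13.7500; 5.1250 9.1250]
K = S⁻¹·BᵀPA = [-0.4640 -0.8115; 0.4510 0.8207]
A−BK = [-0.3105 0.2218; -1.4510 2.1793]
AᵀP(A−BK) = [0.5929 1.0051; 1.0051 1.8535]
P' = Q + AᵀP(A−BK) = [25.5929 3.0051; 3.0051 2.1035]
tr(P') = 27.6964

-0.4640 -0.8115 0.4510 0.8207


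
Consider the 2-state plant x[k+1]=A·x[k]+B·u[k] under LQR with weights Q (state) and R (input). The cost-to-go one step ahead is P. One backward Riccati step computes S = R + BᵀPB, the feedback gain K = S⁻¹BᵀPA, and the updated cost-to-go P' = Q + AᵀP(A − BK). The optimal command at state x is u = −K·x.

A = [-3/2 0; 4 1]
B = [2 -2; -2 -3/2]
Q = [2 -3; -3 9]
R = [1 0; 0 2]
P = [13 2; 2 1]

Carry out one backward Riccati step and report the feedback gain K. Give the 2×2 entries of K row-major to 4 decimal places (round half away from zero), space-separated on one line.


-1.1807 -0.2070 -0.4981 -0.2232

BᵀP = [22.0000 2.0000; -29.0000 -5.5000]
S = R + BᵀPB = [1 0; 0 2] + [40.0000 -47.0000; -47.0000 66.2500] = [41.0000 -47.0000; -47.0000 68.2500]
BᵀPA = [-25.0000 2.0000; 21.5000 -5.5000]
K = S⁻¹·BᵀPA = [-1.1807 -0.2070; -0.4981 -0.2232]
A−BK = [-0.1347 -0.0322; 0.8914 0.2512]
AᵀP(A−BK) = [2.4405 0.6220; 0.6220 0.1867]
P' = Q + AᵀP(A−BK) = [4.4405 -2.3780; -2.3780 9.1867]
tr(P') = 13.6272


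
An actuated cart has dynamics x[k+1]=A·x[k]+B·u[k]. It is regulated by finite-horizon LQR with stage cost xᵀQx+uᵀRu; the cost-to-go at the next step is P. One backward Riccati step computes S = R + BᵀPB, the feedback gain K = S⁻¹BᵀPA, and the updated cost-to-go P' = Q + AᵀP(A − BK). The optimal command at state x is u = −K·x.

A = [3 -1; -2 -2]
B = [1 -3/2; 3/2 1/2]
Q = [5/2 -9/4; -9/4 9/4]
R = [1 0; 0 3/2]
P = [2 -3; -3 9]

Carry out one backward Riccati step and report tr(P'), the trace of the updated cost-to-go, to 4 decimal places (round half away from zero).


BᵀP = [-2.5000 10.5000; -4.5000 9.0000]
S = R + BᵀPB = [1 0; 0 3/2] + [13.2500 9.0000; 9.0000 11.2500] = [14.2500 9.0000; 9.0000 12.7500]
BᵀPA = [-28.5000 -18.5000; -31.5000 -13.5000]
K = S⁻¹·BᵀPA = [-0.7933 -1.1359; -1.9106 -0.2570]
A−BK = [0.9274 -0.2495; 0.1453 -0.1676]
AᵀP(A−BK) = [7.2067 1.5307; 1.5307 1.5158]
P' = Q + AᵀP(A−BK) = [9.7067 -0.7193; -0.7193 3.7658]
tr(P') = 13.4725

13.4725


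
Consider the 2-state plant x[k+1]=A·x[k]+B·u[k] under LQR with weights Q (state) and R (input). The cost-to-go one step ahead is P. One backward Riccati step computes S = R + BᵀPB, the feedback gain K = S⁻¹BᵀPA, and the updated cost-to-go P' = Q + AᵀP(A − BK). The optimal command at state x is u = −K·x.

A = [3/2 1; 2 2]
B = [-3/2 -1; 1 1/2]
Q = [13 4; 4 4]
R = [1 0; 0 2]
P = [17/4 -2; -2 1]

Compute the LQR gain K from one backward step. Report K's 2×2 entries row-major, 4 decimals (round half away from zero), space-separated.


BᵀP = [-8.3750 4.0000; -5.2500 2.5000]
S = R + BᵀPB = [1 0; 0 2] + [16.5625 10.3750; 10.3750 6.5000] = [17.5625 10.3750; 10.3750 8.5000]
BᵀPA = [-4.5625 -0.3750; -2.8750 -0.2500]
K = S⁻¹·BᵀPA = [-0.2150 -0.0143; -0.0758 -0.0120]
A−BK = [1.1017 0.9666; 2.2529 2.0203]
AᵀP(A−BK) = [0.3636 0.2754; 0.2754 0.2417]
P' = Q + AᵀP(A−BK) = [13.3636 4.2754; 4.2754 4.2417]
tr(P') = 17.6053

-0.2150 -0.0143 -0.0758 -0.0120


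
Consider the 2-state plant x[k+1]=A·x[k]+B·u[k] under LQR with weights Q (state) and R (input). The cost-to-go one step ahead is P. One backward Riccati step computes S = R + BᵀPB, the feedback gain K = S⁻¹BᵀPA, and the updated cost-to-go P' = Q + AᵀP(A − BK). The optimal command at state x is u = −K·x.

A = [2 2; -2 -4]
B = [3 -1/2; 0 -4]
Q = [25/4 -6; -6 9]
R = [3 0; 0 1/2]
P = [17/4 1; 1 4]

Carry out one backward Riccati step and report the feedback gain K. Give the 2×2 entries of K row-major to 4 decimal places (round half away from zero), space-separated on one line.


0.6864 0.7610 0.4796 0.9737

BᵀP = [12.7500 3.0000; -6.1250 -16.5000]
S = R + BᵀPB = [3 0; 0 1/2] + [38.2500 -18.3750; -18.3750 69.0625] = [41.2500 -18.3750; -18.3750 69.5625]
BᵀPA = [19.5000 13.5000; 20.7500 53.7500]
K = S⁻¹·BᵀPA = [0.6864 0.7610; 0.4796 0.9737]
A−BK = [0.1807 0.2038; -0.0816 -0.1052]
AᵀP(A−BK) = [1.6642 1.9557; 1.9557 2.3894]
P' = Q + AᵀP(A−BK) = [7.9142 -4.0443; -4.0443 11.3894]
tr(P') = 19.3036


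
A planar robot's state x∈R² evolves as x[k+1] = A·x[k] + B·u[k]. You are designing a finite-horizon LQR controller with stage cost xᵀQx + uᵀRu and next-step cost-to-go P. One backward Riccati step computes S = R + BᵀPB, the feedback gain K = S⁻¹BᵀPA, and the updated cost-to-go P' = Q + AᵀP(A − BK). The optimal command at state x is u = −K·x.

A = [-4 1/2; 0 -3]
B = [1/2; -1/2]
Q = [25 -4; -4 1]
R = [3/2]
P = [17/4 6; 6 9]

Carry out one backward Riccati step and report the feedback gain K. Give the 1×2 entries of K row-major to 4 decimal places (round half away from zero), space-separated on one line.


BᵀP = [-0.8750 -1.5000]
S = R + BᵀPB = [3/2] + [0.3125] = [1.8125]
BᵀPA = [3.5000 4.0625]
K = S⁻¹·BᵀPA = [1.9310 2.2414]
A−BK = [-4.9655 -0.6207; 0.9655 -1.8793]
AᵀP(A−BK) = [61.2414 55.6552; 55.6552 54.9569]
P' = Q + AᵀP(A−BK) = [86.2414 51.6552; 51.6552 55.9569]
tr(P') = 142.1983

1.9310 2.2414


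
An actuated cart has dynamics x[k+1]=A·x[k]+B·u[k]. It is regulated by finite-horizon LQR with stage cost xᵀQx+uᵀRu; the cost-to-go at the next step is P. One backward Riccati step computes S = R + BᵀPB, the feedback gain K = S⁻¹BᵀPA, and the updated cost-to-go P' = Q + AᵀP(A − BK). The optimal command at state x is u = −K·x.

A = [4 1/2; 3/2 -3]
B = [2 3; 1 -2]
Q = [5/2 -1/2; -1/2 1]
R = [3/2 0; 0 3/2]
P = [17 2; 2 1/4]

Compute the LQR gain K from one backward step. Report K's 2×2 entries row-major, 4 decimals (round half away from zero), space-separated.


0.7640 -0.0189 0.9143 0.0675

BᵀP = [36.0000 4.2500; 47.0000 5.5000]
S = R + BᵀPB = [3/2 0; 0 3/2] + [76.2500 99.5000; 99.5000 130.0000] = [77.7500 99.5000; 99.5000 131.5000]
BᵀPA = [150.3750 5.2500; 196.2500 7.0000]
K = S⁻¹·BᵀPA = [0.7640 -0.0189; 0.9143 0.0675]
A−BK = [-0.2709 0.3352; 2.5646 -2.8460]
AᵀP(A−BK) = [2.2423 -0.0362; -0.0362 0.1265]
P' = Q + AᵀP(A−BK) = [4.7423 -0.5362; -0.5362 1.1265]
tr(P') = 5.8688


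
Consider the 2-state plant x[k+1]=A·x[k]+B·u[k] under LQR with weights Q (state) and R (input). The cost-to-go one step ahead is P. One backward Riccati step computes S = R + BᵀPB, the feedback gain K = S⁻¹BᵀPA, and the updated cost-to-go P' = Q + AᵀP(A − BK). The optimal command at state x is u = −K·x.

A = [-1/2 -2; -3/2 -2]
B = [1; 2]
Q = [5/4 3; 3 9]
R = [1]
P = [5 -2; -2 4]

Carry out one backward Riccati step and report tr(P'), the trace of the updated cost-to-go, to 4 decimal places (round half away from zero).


BᵀP = [1.0000 6.0000]
S = R + BᵀPB = [1] + [13.0000] = [14.0000]
BᵀPA = [-9.5000 -14.0000]
K = S⁻¹·BᵀPA = [-0.6786 -1.0000]
A−BK = [0.1786 -1.0000; -0.1429 0.0000]
AᵀP(A−BK) = [0.8036 -0.5000; -0.5000 6.0000]
P' = Q + AᵀP(A−BK) = [2.0536 2.5000; 2.5000 15.0000]
tr(P') = 17.0536

17.0536


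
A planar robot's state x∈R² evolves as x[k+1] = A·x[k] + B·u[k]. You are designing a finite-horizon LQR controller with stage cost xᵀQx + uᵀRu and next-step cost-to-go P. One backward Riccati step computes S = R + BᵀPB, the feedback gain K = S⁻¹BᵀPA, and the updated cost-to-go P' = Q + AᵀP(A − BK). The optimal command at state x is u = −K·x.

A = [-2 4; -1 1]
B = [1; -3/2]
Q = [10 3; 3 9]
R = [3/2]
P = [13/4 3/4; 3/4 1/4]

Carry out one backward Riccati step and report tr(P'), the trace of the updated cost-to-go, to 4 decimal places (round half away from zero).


BᵀP = [2.1250 0.3750]
S = R + BᵀPB = [3/2] + [1.5625] = [3.0625]
BᵀPA = [-4.6250 8.8750]
K = S⁻¹·BᵀPA = [-1.5102 2.8980]
A−BK = [-0.4898 1.1020; -3.2653 5.3469]
AᵀP(A−BK) = [9.2653 -17.3469; -17.3469 32.5306]
P' = Q + AᵀP(A−BK) = [19.2653 -14.3469; -14.3469 41.5306]
tr(P') = 60.7959

60.7959


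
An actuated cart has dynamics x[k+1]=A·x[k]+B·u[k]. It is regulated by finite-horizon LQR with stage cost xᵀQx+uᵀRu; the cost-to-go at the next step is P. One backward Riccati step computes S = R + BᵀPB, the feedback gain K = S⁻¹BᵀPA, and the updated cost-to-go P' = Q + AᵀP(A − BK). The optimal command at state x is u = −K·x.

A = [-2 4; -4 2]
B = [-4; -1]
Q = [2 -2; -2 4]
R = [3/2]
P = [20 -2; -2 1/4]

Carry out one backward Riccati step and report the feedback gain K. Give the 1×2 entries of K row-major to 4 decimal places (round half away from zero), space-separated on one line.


0.4088 -0.9697

BᵀP = [-78.0000 7.7500]
S = R + BᵀPB = [3/2] + [304.2500] = [305.7500]
BᵀPA = [125.0000 -296.5000]
K = S⁻¹·BᵀPA = [0.4088 -0.9697]
A−BK = [-0.3647 0.1210; -3.5912 1.0303]
AᵀP(A−BK) = [0.8962 -0.7817; -0.7817 1.4702]
P' = Q + AᵀP(A−BK) = [2.8962 -2.7817; -2.7817 5.4702]
tr(P') = 8.3663


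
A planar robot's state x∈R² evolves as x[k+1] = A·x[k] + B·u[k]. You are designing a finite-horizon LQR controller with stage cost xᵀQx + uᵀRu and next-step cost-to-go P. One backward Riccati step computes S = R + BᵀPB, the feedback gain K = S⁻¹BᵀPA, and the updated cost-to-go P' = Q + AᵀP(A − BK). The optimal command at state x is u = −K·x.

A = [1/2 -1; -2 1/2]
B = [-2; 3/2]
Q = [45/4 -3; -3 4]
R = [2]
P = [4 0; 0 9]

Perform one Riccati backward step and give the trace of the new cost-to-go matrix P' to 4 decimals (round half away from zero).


27.6879

BᵀP = [-8.0000 13.5000]
S = R + BᵀPB = [2] + [36.2500] = [38.2500]
BᵀPA = [-31.0000 14.7500]
K = S⁻¹·BᵀPA = [-0.8105 0.3856]
A−BK = [-1.1209 -0.2288; -0.7843 -0.0784]
AᵀP(A−BK) = [11.8758 0.9542; 0.9542 0.5621]
P' = Q + AᵀP(A−BK) = [23.1258 -2.0458; -2.0458 4.5621]
tr(P') = 27.6879


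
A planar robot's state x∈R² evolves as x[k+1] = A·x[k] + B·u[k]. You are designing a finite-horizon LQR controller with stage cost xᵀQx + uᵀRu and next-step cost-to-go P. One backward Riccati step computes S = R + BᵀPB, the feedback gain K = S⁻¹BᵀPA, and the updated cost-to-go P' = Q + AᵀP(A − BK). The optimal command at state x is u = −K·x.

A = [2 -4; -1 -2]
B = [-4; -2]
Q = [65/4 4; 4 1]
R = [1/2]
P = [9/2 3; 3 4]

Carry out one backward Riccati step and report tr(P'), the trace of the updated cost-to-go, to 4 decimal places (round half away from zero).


BᵀP = [-24.0000 -20.0000]
S = R + BᵀPB = [1/2] + [136.0000] = [136.5000]
BᵀPA = [-28.0000 136.0000]
K = S⁻¹·BᵀPA = [-0.2051 0.9963]
A−BK = [1.1795 -0.0147; -1.4103 -0.0073]
AᵀP(A−BK) = [4.2564 -0.1026; -0.1026 0.4982]
P' = Q + AᵀP(A−BK) = [20.5064 3.8974; 3.8974 1.4982]
tr(P') = 22.0046

22.0046
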